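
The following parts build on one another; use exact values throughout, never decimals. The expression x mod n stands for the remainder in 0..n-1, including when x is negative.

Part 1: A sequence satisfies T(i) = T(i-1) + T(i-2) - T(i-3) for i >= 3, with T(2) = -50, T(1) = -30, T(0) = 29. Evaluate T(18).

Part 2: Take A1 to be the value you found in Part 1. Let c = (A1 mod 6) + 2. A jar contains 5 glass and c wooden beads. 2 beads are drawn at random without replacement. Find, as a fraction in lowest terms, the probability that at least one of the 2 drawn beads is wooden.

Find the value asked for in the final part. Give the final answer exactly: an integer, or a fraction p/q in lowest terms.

13/18

Part 1: T(3) = 1*(-50) + 1*(-30) - 1*(29) = -109; iterating: T(3)=-109, T(4)=-129, T(5)=-188, T(6)=-208, T(7)=-267, T(8)=-287, T(9)=-346, T(10)=-366, T(11)=-425, T(12)=-445, T(13)=-504, T(14)=-524, T(15)=-583, T(16)=-603, T(17)=-662, T(18)=-682; answer -682
Part 2: A1 = -682; c = 4; total draws C(9,2) = 36; complement C(5,2) = 10; favorable 36 - 10 = 26; P = 13/18; answer 13/18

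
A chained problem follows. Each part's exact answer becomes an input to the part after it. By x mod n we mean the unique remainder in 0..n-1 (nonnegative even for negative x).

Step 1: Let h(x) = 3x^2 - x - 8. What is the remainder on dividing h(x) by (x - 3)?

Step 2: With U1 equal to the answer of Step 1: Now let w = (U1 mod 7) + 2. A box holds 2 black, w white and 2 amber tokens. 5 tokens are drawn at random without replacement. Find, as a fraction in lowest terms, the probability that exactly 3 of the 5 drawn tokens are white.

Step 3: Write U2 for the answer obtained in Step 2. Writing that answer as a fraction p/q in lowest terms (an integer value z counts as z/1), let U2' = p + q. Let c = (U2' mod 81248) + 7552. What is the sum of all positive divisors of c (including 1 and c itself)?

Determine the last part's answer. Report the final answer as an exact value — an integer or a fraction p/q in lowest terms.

12000

Step 1: remainder = value at the root: 3*(3)^2 - 1*(3)^1 - 8 = (27) + (-3) + (-8) = 16; answer 16
Step 2: U1 = 16; w = 4; total draws C(8,5) = 56; favorable C(4,3)*C(4,2) = 24; P = 3/7; answer 3/7
Step 3: U2 = 3/7; threaded value p + q = 10; c = 7562; 7562 = 2 * 19 * 199; sigma = (1 + 2) * (1 + 19) * (1 + 199) = 3 * 20 * 200 = 12000; answer 12000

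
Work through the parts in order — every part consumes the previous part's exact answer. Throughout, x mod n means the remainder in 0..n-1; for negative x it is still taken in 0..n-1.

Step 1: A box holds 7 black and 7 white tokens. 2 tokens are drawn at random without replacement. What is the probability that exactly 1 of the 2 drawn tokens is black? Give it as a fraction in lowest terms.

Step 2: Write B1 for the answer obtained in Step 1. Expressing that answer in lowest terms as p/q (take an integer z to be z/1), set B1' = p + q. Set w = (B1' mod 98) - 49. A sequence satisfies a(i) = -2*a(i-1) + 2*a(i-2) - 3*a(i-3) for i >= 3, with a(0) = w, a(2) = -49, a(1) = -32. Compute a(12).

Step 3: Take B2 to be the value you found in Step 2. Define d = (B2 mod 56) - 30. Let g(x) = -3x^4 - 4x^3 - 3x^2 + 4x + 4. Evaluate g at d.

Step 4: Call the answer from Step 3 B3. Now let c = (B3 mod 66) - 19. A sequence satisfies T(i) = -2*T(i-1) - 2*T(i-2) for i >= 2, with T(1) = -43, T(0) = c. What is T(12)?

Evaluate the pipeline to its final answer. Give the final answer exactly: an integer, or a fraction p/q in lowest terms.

Step 1: total draws C(14,2) = 91; favorable C(7,1)*C(7,1) = 49; P = 7/13; answer 7/13
Step 2: B1 = 7/13; threaded value p + q = 20; w = -29; a(3) = -2*(-49) + 2*(-32) - 3*(-29) = 121; iterating: a(3)=121, a(4)=-244, a(5)=877, a(6)=-2605, a(7)=7696, a(8)=-23233, a(9)=69673, a(10)=-208900, a(11)=626845, a(12)=-1880509; answer -1880509
Step 3: B2 = -1880509; d = -3; -3*(-3)^4 - 4*(-3)^3 - 3*(-3)^2 + 4*(-3)^1 + 4 = (-243) + (108) + (-27) + (-12) + (4) = -170; answer -170
Step 4: B3 = -170; c = 9; T(2) = -2*(-43) - 2*(9) = 68; iterating: T(2)=68, T(3)=-50, T(4)=-36, T(5)=172, T(6)=-272, T(7)=200, T(8)=144, T(9)=-688, T(10)=1088, T(11)=-800, T(12)=-576; answer -576

-576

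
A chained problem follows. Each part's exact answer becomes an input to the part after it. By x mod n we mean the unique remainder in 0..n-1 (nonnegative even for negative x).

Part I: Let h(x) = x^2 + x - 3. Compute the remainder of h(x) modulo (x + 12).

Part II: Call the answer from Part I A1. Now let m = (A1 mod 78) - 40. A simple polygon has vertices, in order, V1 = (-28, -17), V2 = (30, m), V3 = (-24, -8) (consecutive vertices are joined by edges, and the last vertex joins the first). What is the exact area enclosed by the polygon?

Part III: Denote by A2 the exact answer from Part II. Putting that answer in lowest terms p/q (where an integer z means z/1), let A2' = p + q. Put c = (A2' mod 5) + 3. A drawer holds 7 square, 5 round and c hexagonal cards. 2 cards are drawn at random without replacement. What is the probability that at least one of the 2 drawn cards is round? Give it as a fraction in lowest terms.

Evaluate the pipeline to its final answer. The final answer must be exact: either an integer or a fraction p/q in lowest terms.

Part I: remainder = value at the root: 1*(-12)^2 + 1*(-12)^1 - 3 = (144) + (-12) + (-3) = 129; answer 129
Part II: A1 = 129; m = 11; cross terms: (-28*11 - 30*-17)=202, (30*-8 - -24*11)=24, (-24*-17 - -28*-8)=184; twice the area = |410| = 410; area = 205; answer 205
Part III: A2 = 205; threaded value p + q = 206; c = 4; total draws C(16,2) = 120; complement C(11,2) = 55; favorable 120 - 55 = 65; P = 13/24; answer 13/24

13/24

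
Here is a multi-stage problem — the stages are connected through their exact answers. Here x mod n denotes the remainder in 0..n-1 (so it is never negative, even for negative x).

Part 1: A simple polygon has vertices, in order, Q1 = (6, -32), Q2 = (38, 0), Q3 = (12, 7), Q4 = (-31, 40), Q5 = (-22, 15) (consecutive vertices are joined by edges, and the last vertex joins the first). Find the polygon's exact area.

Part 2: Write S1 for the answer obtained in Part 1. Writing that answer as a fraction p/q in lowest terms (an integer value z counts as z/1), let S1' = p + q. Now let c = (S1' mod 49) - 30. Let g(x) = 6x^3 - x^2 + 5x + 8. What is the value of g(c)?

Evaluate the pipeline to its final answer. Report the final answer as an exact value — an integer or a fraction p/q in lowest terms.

Part 1: cross terms: (6*0 - 38*-32)=1216, (38*7 - 12*0)=266, (12*40 - -31*7)=697, (-31*15 - -22*40)=415, (-22*-32 - 6*15)=614; twice the area = |3208| = 3208; area = 1604; answer 1604
Part 2: S1 = 1604; threaded value p + q = 1605; c = 7; 6*(7)^3 - 1*(7)^2 + 5*(7)^1 + 8 = (2058) + (-49) + (35) + (8) = 2052; answer 2052

2052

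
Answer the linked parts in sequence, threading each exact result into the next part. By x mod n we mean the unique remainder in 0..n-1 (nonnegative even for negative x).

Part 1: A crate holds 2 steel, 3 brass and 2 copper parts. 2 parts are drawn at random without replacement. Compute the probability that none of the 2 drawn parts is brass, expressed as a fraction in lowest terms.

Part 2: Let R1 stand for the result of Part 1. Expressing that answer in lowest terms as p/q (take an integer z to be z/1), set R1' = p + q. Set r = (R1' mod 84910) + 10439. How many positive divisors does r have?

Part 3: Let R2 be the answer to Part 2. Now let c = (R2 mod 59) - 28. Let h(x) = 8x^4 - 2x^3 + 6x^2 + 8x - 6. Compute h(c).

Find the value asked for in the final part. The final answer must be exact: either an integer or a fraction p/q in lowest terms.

853266

Part 1: total draws C(7,2) = 21; favorable C(4,2) = 6; P = 2/7; answer 2/7
Part 2: R1 = 2/7; threaded value p + q = 9; r = 10448; 10448 = 2^4 * 653; number of divisors = (4+1) * (1+1) = 10; answer 10
Part 3: R2 = 10; c = -18; 8*(-18)^4 - 2*(-18)^3 + 6*(-18)^2 + 8*(-18)^1 - 6 = (839808) + (11664) + (1944) + (-144) + (-6) = 853266; answer 853266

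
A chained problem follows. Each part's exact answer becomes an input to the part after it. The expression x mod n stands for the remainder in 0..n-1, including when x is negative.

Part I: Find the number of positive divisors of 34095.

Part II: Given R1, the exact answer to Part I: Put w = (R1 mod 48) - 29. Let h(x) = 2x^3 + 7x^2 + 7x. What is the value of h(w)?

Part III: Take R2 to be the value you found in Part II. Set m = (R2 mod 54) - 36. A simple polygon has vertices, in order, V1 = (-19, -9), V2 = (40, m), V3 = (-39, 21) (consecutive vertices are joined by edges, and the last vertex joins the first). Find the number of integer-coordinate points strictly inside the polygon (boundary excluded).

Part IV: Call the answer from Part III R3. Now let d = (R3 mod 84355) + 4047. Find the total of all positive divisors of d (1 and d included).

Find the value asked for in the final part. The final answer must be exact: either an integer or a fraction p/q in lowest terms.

Part I: 34095 = 3 * 5 * 2273; number of divisors = (1+1) * (1+1) * (1+1) = 8; answer 8
Part II: R1 = 8; w = -21; 2*(-21)^3 + 7*(-21)^2 + 7*(-21)^1 = (-18522) + (3087) + (-147) = -15582; answer -15582
Part III: R2 = -15582; m = -12; cross terms: (-19*-12 - 40*-9)=588, (40*21 - -39*-12)=372, (-39*-9 - -19*21)=750; twice the area = |1710| = 1710; area = 855; boundary points = 1 + 1 + 10 = 12; strictly interior points = area - boundary/2 + 1 = 850; answer 850
Part IV: R3 = 850; d = 4897; 4897 = 59 * 83; sigma = (1 + 59) * (1 + 83) = 60 * 84 = 5040; answer 5040

5040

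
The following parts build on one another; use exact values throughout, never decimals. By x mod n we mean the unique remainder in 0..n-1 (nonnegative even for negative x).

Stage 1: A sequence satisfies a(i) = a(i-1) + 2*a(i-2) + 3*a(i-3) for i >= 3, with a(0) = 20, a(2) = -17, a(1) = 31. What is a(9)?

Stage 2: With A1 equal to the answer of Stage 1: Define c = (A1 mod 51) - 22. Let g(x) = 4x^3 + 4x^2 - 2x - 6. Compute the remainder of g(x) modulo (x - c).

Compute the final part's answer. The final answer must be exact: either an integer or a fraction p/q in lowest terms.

38

Stage 1: a(3) = 1*(-17) + 2*(31) + 3*(20) = 105; iterating: a(3)=105, a(4)=164, a(5)=323, a(6)=966, a(7)=2104, a(8)=5005, a(9)=12111; answer 12111
Stage 2: A1 = 12111; c = 2; remainder = value at the root: 4*(2)^3 + 4*(2)^2 - 2*(2)^1 - 6 = (32) + (16) + (-4) + (-6) = 38; answer 38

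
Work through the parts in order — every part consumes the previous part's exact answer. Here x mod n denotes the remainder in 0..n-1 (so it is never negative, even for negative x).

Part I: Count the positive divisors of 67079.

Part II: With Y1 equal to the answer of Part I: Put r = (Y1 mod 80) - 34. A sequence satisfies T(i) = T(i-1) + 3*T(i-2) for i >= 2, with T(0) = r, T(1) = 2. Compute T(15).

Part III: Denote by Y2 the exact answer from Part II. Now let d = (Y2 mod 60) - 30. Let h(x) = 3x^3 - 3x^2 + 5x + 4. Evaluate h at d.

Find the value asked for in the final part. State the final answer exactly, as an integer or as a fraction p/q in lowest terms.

-33502

Part I: 67079 is prime, so its only divisors are 1 and 67079; count = 2; answer 2
Part II: Y1 = 2; r = -32; T(2) = 1*(2) + 3*(-32) = -94; iterating: T(2)=-94, T(3)=-88, T(4)=-370, T(5)=-634, T(6)=-1744, T(7)=-3646, T(8)=-8878, T(9)=-19816, T(10)=-46450, T(11)=-105898, T(12)=-245248, T(13)=-562942, T(14)=-1298686, T(15)=-2987512; answer -2987512
Part III: Y2 = -2987512; d = -22; 3*(-22)^3 - 3*(-22)^2 + 5*(-22)^1 + 4 = (-31944) + (-1452) + (-110) + (4) = -33502; answer -33502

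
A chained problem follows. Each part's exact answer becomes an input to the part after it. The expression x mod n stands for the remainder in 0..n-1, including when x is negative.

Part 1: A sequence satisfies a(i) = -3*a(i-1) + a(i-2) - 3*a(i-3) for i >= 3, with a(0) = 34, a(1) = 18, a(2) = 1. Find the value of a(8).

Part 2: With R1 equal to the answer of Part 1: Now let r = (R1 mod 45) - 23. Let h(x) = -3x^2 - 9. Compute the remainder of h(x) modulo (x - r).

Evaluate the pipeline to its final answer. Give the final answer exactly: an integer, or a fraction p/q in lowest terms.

-1461

Part 1: a(3) = -3*(1) + 1*(18) - 3*(34) = -87; iterating: a(3)=-87, a(4)=208, a(5)=-714, a(6)=2611, a(7)=-9171, a(8)=32266; answer 32266
Part 2: R1 = 32266; r = -22; remainder = value at the root: -3*(-22)^2 - 9 = (-1452) + (-9) = -1461; answer -1461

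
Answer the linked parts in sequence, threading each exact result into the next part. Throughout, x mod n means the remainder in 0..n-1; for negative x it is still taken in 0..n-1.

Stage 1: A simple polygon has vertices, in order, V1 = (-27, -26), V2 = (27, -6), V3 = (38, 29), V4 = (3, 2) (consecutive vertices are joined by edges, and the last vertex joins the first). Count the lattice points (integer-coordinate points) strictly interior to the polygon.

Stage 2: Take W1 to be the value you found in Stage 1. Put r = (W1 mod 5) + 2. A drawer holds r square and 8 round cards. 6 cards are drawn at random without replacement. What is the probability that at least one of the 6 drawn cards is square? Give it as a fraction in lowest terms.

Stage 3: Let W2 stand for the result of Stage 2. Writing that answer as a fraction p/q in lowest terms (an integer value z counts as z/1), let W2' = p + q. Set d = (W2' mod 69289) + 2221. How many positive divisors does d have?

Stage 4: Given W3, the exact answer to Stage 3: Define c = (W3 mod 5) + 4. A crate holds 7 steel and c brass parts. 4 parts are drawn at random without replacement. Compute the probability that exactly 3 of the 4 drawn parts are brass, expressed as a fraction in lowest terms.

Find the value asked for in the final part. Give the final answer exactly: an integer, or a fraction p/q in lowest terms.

Stage 1: cross terms: (-27*-6 - 27*-26)=864, (27*29 - 38*-6)=1011, (38*2 - 3*29)=-11, (3*-26 - -27*2)=-24; twice the area = |1840| = 1840; area = 920; boundary points = 2 + 1 + 1 + 2 = 6; strictly interior points = area - boundary/2 + 1 = 918; answer 918
Stage 2: W1 = 918; r = 5; total draws C(13,6) = 1716; complement C(8,6) = 28; favorable 1716 - 28 = 1688; P = 422/429; answer 422/429
Stage 3: W2 = 422/429; threaded value p + q = 851; d = 3072; 3072 = 2^10 * 3; number of divisors = (10+1) * (1+1) = 22; answer 22
Stage 4: W3 = 22; c = 6; total draws C(13,4) = 715; favorable C(6,3)*C(7,1) = 140; P = 28/143; answer 28/143

28/143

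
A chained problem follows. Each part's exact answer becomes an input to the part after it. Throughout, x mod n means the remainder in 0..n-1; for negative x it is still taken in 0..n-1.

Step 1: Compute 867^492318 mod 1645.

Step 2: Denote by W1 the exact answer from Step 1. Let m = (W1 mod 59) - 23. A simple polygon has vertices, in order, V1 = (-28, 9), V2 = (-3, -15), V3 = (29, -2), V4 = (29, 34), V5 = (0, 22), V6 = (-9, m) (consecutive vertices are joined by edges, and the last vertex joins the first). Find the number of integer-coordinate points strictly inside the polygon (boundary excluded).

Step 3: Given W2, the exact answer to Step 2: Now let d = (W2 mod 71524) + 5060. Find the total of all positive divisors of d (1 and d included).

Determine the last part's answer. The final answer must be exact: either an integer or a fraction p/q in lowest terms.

24384

Step 1: squarings mod 1645: 867^1=867, 867^2=1569, 867^4=841, 867^8=1576, 867^16=1471, 867^32=666, 867^64=1051, 867^128=806, 867^256=1506, 867^512=1226, 867^1024=1191, 867^2048=491, 867^4096=911, 867^8192=841, 867^16384=1576, 867^32768=1471, 867^65536=666, 867^131072=1051, 867^262144=806; 867^492318 = 867^2 * 867^4 * 867^8 * 867^16 * 867^256 * 867^512 * 867^32768 * 867^65536 * 867^131072 * 867^262144 = 519 (mod 1645); answer 519
Step 2: W1 = 519; m = 24; cross terms: (-28*-15 - -3*9)=447, (-3*-2 - 29*-15)=441, (29*34 - 29*-2)=1044, (29*22 - 0*34)=638, (0*24 - -9*22)=198, (-9*9 - -28*24)=591; twice the area = |3359| = 3359; area = 3359/2; boundary points = 1 + 1 + 36 + 1 + 1 + 1 = 41; strictly interior points = area - boundary/2 + 1 = 1660; answer 1660
Step 3: W2 = 1660; d = 6720; 6720 = 2^6 * 3 * 5 * 7; sigma = (1 + 2 + 4 + 8 + 16 + 32 + 64) * (1 + 3) * (1 + 5) * (1 + 7) = 127 * 4 * 6 * 8 = 24384; answer 24384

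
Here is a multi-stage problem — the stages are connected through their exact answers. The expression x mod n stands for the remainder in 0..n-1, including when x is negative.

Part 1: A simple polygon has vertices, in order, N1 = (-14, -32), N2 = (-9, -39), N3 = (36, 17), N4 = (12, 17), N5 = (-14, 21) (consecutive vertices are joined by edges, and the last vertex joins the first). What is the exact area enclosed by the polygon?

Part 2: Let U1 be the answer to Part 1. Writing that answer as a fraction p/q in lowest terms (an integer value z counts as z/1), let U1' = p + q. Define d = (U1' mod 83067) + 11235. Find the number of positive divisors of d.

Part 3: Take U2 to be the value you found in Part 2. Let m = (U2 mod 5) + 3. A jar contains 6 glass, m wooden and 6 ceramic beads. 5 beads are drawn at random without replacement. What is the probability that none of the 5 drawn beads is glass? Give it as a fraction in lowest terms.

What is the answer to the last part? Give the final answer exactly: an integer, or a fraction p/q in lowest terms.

Part 1: cross terms: (-14*-39 - -9*-32)=258, (-9*17 - 36*-39)=1251, (36*17 - 12*17)=408, (12*21 - -14*17)=490, (-14*-32 - -14*21)=742; twice the area = |3149| = 3149; area = 3149/2; answer 3149/2
Part 2: U1 = 3149/2; threaded value p + q = 3151; d = 14386; 14386 = 2 * 7193; number of divisors = (1+1) * (1+1) = 4; answer 4
Part 3: U2 = 4; m = 7; total draws C(19,5) = 11628; favorable C(13,5) = 1287; P = 143/1292; answer 143/1292

143/1292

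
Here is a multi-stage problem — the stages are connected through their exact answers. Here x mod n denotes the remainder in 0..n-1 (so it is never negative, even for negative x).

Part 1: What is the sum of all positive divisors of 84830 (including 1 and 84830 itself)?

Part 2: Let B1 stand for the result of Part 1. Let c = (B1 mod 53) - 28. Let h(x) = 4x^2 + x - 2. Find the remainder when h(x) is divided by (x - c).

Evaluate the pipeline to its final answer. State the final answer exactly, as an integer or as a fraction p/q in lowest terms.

Part 1: 84830 = 2 * 5 * 17 * 499; sigma = (1 + 2) * (1 + 5) * (1 + 17) * (1 + 499) = 3 * 6 * 18 * 500 = 162000; answer 162000
Part 2: B1 = 162000; c = 4; remainder = value at the root: 4*(4)^2 + 1*(4)^1 - 2 = (64) + (4) + (-2) = 66; answer 66

66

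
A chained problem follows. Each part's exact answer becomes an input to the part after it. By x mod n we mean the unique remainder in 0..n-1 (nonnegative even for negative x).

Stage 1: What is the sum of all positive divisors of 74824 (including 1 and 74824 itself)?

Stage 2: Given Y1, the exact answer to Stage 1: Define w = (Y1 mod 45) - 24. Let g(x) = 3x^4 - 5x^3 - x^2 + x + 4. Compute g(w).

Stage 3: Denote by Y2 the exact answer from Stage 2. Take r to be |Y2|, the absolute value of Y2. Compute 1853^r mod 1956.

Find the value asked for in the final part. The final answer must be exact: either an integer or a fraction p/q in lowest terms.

Stage 1: 74824 = 2^3 * 47 * 199; sigma = (1 + 2 + 4 + 8) * (1 + 47) * (1 + 199) = 15 * 48 * 200 = 144000; answer 144000
Stage 2: Y1 = 144000; w = -24; 3*(-24)^4 - 5*(-24)^3 - 1*(-24)^2 + 1*(-24)^1 + 4 = (995328) + (69120) + (-576) + (-24) + (4) = 1063852; answer 1063852
Stage 3: Y2 = 1063852; r = 1063852; squarings mod 1956: 1853^1=1853, 1853^2=829, 1853^4=685, 1853^8=1741, 1853^16=1237, 1853^32=577, 1853^64=409, 1853^128=1021, 1853^256=1849, 1853^512=1669, 1853^1024=217, 1853^2048=145, 1853^4096=1465, 1853^8192=493, 1853^16384=505, 1853^32768=745, 1853^65536=1477, 1853^131072=589, 1853^262144=709, 1853^524288=1945, 1853^1048576=121; 1853^1063852 = 1853^4 * 1853^8 * 1853^32 * 1853^128 * 1853^256 * 1853^512 * 1853^2048 * 1853^4096 * 1853^8192 * 1853^1048576 = 361 (mod 1956); answer 361

361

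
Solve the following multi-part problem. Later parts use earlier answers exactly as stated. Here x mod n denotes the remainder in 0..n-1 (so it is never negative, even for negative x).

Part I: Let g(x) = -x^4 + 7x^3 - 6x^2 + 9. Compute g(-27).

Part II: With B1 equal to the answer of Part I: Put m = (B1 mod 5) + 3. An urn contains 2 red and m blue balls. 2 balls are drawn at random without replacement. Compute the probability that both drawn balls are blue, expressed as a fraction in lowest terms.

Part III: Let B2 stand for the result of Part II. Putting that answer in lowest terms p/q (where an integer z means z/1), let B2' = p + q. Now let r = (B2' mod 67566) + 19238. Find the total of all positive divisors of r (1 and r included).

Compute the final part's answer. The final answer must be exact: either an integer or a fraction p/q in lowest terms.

25712

Part I: -1*(-27)^4 + 7*(-27)^3 - 6*(-27)^2 + 9 = (-531441) + (-137781) + (-4374) + (9) = -673587; answer -673587
Part II: B1 = -673587; m = 6; total draws C(8,2) = 28; favorable C(6,2) = 15; P = 15/28; answer 15/28
Part III: B2 = 15/28; threaded value p + q = 43; r = 19281; 19281 = 3 * 6427; sigma = (1 + 3) * (1 + 6427) = 4 * 6428 = 25712; answer 25712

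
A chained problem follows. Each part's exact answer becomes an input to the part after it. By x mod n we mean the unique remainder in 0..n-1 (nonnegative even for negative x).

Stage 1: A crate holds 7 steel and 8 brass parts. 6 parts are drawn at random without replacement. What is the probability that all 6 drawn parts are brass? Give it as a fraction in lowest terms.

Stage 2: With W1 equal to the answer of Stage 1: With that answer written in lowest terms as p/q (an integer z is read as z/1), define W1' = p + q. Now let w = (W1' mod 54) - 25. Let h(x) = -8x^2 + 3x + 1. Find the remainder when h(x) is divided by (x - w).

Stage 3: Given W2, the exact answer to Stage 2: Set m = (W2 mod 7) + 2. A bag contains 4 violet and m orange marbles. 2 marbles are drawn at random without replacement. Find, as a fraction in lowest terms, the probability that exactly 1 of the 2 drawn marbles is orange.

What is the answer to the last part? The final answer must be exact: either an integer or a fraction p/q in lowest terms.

Stage 1: total draws C(15,6) = 5005; favorable C(8,6) = 28; P = 4/715; answer 4/715
Stage 2: W1 = 4/715; threaded value p + q = 719; w = -8; remainder = value at the root: -8*(-8)^2 + 3*(-8)^1 + 1 = (-512) + (-24) + (1) = -535; answer -535
Stage 3: W2 = -535; m = 6; total draws C(10,2) = 45; favorable C(6,1)*C(4,1) = 24; P = 8/15; answer 8/15

8/15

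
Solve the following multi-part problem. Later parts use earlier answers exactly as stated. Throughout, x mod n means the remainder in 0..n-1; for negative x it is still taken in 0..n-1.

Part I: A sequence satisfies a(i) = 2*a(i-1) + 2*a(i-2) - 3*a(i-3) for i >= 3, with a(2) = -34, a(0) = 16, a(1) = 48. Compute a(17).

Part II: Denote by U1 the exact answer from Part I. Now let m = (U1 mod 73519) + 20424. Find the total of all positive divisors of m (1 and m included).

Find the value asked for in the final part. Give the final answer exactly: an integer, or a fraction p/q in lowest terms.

Part I: a(3) = 2*(-34) + 2*(48) - 3*(16) = -20; iterating: a(3)=-20, a(4)=-252, a(5)=-442, a(6)=-1328, a(7)=-2784, a(8)=-6898, a(9)=-15380, a(10)=-36204, a(11)=-82474, a(12)=-191216, a(13)=-438768, a(14)=-1012546, a(15)=-2328980, a(16)=-5366748, a(17)=-12353818; answer -12353818
Part II: U1 = -12353818; m = 91317; 91317 = 3 * 61 * 499; sigma = (1 + 3) * (1 + 61) * (1 + 499) = 4 * 62 * 500 = 124000; answer 124000

124000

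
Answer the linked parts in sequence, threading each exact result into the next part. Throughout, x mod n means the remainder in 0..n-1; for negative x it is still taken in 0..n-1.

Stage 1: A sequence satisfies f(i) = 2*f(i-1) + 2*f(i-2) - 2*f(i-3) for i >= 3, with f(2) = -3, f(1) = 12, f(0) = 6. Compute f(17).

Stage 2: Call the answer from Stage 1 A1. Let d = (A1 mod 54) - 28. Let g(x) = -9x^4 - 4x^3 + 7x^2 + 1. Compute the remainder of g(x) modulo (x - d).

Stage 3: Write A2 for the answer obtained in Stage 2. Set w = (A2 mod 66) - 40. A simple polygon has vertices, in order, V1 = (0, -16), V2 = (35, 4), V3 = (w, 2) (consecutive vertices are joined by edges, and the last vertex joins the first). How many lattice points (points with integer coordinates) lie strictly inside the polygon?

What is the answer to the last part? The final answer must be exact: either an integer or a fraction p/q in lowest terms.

142

Stage 1: f(3) = 2*(-3) + 2*(12) - 2*(6) = 6; iterating: f(3)=6, f(4)=-18, f(5)=-18, f(6)=-84, f(7)=-168, f(8)=-468, f(9)=-1104, f(10)=-2808, f(11)=-6888, f(12)=-17184, f(13)=-42528, f(14)=-105648, f(15)=-261984, f(16)=-650208, f(17)=-1613088; answer -1613088
Stage 2: A1 = -1613088; d = -28; remainder = value at the root: -9*(-28)^4 - 4*(-28)^3 + 7*(-28)^2 + 1 = (-5531904) + (87808) + (5488) + (1) = -5438607; answer -5438607
Stage 3: A2 = -5438607; w = 17; cross terms: (0*4 - 35*-16)=560, (35*2 - 17*4)=2, (17*-16 - 0*2)=-272; twice the area = |290| = 290; area = 145; boundary points = 5 + 2 + 1 = 8; strictly interior points = area - boundary/2 + 1 = 142; answer 142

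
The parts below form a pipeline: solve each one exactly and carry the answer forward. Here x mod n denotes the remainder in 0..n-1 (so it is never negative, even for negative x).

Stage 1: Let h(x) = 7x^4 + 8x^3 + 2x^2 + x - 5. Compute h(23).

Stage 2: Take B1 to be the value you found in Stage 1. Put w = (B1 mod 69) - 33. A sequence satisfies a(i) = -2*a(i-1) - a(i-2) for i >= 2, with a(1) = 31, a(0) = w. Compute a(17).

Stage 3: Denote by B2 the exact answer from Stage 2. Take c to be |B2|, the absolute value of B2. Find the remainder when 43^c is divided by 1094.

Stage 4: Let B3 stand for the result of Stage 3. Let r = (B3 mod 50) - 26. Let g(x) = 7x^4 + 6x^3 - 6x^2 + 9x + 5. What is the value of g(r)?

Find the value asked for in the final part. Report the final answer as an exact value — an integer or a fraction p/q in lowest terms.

Stage 1: 7*(23)^4 + 8*(23)^3 + 2*(23)^2 + 1*(23)^1 - 5 = (1958887) + (97336) + (1058) + (23) + (-5) = 2057299; answer 2057299
Stage 2: B1 = 2057299; w = 31; a(2) = -2*(31) - 1*(31) = -93; iterating: a(2)=-93, a(3)=155, a(4)=-217, a(5)=279, a(6)=-341, a(7)=403, a(8)=-465, a(9)=527, a(10)=-589, a(11)=651, a(12)=-713, a(13)=775, a(14)=-837, a(15)=899, a(16)=-961, a(17)=1023; answer 1023
Stage 3: B2 = 1023; c = 1023; squarings mod 1094: 43^1=43, 43^2=755, 43^4=51, 43^8=413, 43^16=999, 43^32=273, 43^64=137, 43^128=171, 43^256=797, 43^512=689; 43^1023 = 43^1 * 43^2 * 43^4 * 43^8 * 43^16 * 43^32 * 43^64 * 43^128 * 43^256 * 43^512 = 329 (mod 1094); answer 329
Stage 4: B3 = 329; r = 3; 7*(3)^4 + 6*(3)^3 - 6*(3)^2 + 9*(3)^1 + 5 = (567) + (162) + (-54) + (27) + (5) = 707; answer 707

707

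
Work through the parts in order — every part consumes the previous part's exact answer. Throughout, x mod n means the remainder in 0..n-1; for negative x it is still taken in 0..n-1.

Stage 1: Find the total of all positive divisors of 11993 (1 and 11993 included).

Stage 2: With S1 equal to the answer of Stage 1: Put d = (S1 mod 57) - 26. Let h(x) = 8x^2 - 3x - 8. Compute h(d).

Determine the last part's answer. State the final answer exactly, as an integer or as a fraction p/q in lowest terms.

Stage 1: 11993 = 67 * 179; sigma = (1 + 67) * (1 + 179) = 68 * 180 = 12240; answer 12240
Stage 2: S1 = 12240; d = 16; 8*(16)^2 - 3*(16)^1 - 8 = (2048) + (-48) + (-8) = 1992; answer 1992

1992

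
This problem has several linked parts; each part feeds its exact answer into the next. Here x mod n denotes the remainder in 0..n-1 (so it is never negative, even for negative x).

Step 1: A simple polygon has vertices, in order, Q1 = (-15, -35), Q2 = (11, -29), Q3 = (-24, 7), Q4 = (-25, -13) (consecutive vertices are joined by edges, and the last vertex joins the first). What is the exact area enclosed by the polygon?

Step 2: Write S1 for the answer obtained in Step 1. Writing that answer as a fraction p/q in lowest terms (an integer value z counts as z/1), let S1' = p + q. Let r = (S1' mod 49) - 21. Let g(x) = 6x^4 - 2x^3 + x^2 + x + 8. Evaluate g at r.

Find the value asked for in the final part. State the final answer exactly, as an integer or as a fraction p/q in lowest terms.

Step 1: cross terms: (-15*-29 - 11*-35)=820, (11*7 - -24*-29)=-619, (-24*-13 - -25*7)=487, (-25*-35 - -15*-13)=680; twice the area = |1368| = 1368; area = 684; answer 684
Step 2: S1 = 684; threaded value p + q = 685; r = 27; 6*(27)^4 - 2*(27)^3 + 1*(27)^2 + 1*(27)^1 + 8 = (3188646) + (-39366) + (729) + (27) + (8) = 3150044; answer 3150044

3150044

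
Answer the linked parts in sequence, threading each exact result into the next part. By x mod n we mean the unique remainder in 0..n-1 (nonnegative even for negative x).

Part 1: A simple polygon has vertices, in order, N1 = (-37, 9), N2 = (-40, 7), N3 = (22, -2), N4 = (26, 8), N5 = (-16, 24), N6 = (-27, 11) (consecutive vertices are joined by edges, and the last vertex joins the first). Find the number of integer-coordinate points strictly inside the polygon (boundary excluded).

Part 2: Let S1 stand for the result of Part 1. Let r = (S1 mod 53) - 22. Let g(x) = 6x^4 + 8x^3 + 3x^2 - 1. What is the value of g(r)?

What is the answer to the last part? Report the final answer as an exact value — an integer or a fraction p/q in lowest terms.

Part 1: cross terms: (-37*7 - -40*9)=101, (-40*-2 - 22*7)=-74, (22*8 - 26*-2)=228, (26*24 - -16*8)=752, (-16*11 - -27*24)=472, (-27*9 - -37*11)=164; twice the area = |1643| = 1643; area = 1643/2; boundary points = 1 + 1 + 2 + 2 + 1 + 2 = 9; strictly interior points = area - boundary/2 + 1 = 818; answer 818
Part 2: S1 = 818; r = 1; 6*(1)^4 + 8*(1)^3 + 3*(1)^2 - 1 = (6) + (8) + (3) + (-1) = 16; answer 16

16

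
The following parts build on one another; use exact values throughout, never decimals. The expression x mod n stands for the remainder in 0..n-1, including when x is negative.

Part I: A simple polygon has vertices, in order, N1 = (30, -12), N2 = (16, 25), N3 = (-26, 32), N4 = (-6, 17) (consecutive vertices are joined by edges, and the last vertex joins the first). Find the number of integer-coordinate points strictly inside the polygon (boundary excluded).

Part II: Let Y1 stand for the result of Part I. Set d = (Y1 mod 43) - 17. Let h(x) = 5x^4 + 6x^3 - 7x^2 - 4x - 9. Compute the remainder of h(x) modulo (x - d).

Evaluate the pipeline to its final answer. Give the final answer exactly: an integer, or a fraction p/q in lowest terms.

Part I: cross terms: (30*25 - 16*-12)=942, (16*32 - -26*25)=1162, (-26*17 - -6*32)=-250, (-6*-12 - 30*17)=-438; twice the area = |1416| = 1416; area = 708; boundary points = 1 + 7 + 5 + 1 = 14; strictly interior points = area - boundary/2 + 1 = 702; answer 702
Part II: Y1 = 702; d = -3; remainder = value at the root: 5*(-3)^4 + 6*(-3)^3 - 7*(-3)^2 - 4*(-3)^1 - 9 = (405) + (-162) + (-63) + (12) + (-9) = 183; answer 183

183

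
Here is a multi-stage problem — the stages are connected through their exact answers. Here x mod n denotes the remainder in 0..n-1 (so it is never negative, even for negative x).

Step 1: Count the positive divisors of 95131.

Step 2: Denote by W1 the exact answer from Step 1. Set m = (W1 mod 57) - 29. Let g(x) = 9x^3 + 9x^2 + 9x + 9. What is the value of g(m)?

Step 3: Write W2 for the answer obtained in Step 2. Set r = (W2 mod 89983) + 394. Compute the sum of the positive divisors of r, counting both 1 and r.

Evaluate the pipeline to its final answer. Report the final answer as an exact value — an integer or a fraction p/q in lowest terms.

Step 1: 95131 is prime, so its only divisors are 1 and 95131; count = 2; answer 2
Step 2: W1 = 2; m = -27; 9*(-27)^3 + 9*(-27)^2 + 9*(-27)^1 + 9 = (-177147) + (6561) + (-243) + (9) = -170820; answer -170820
Step 3: W2 = -170820; r = 9540; 9540 = 2^2 * 3^2 * 5 * 53; sigma = (1 + 2 + 4) * (1 + 3 + 9) * (1 + 5) * (1 + 53) = 7 * 13 * 6 * 54 = 29484; answer 29484

29484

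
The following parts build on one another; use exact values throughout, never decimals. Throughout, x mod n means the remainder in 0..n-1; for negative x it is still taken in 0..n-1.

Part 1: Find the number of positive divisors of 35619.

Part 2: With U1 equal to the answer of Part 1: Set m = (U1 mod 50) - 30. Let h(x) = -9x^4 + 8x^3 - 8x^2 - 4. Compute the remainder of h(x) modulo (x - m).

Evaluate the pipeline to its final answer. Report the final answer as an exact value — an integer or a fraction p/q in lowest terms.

Part 1: 35619 = 3 * 31 * 383; number of divisors = (1+1) * (1+1) * (1+1) = 8; answer 8
Part 2: U1 = 8; m = -22; remainder = value at the root: -9*(-22)^4 + 8*(-22)^3 - 8*(-22)^2 - 4 = (-2108304) + (-85184) + (-3872) + (-4) = -2197364; answer -2197364

-2197364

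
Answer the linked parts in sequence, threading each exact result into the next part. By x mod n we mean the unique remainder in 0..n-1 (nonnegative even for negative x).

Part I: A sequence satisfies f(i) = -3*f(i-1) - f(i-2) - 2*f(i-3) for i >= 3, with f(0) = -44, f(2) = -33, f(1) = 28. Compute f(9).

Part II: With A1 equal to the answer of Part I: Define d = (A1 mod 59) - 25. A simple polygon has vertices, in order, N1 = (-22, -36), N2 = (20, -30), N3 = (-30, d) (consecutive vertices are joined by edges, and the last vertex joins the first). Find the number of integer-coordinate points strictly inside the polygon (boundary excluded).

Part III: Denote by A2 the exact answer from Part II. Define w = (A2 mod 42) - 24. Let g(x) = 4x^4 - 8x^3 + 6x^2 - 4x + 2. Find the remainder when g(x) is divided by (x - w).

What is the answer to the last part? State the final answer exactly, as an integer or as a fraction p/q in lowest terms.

Part I: f(3) = -3*(-33) - 1*(28) - 2*(-44) = 159; iterating: f(3)=159, f(4)=-500, f(5)=1407, f(6)=-4039, f(7)=11710, f(8)=-33905, f(9)=98083; answer 98083
Part II: A1 = 98083; d = 0; cross terms: (-22*-30 - 20*-36)=1380, (20*0 - -30*-30)=-900, (-30*-36 - -22*0)=1080; twice the area = |1560| = 1560; area = 780; boundary points = 6 + 10 + 4 = 20; strictly interior points = area - boundary/2 + 1 = 771; answer 771
Part III: A2 = 771; w = -9; remainder = value at the root: 4*(-9)^4 - 8*(-9)^3 + 6*(-9)^2 - 4*(-9)^1 + 2 = (26244) + (5832) + (486) + (36) + (2) = 32600; answer 32600

32600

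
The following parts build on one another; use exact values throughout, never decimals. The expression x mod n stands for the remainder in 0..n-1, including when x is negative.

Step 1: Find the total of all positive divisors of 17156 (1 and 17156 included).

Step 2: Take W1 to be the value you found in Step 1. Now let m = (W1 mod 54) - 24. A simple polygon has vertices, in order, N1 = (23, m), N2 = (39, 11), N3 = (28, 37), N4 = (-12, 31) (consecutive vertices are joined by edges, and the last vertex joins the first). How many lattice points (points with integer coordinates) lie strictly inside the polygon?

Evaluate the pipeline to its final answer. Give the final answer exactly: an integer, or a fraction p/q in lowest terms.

1448

Step 1: 17156 = 2^2 * 4289; sigma = (1 + 2 + 4) * (1 + 4289) = 7 * 4290 = 30030; answer 30030
Step 2: W1 = 30030; m = -18; cross terms: (23*11 - 39*-18)=955, (39*37 - 28*11)=1135, (28*31 - -12*37)=1312, (-12*-18 - 23*31)=-497; twice the area = |2905| = 2905; area = 2905/2; boundary points = 1 + 1 + 2 + 7 = 11; strictly interior points = area - boundary/2 + 1 = 1448; answer 1448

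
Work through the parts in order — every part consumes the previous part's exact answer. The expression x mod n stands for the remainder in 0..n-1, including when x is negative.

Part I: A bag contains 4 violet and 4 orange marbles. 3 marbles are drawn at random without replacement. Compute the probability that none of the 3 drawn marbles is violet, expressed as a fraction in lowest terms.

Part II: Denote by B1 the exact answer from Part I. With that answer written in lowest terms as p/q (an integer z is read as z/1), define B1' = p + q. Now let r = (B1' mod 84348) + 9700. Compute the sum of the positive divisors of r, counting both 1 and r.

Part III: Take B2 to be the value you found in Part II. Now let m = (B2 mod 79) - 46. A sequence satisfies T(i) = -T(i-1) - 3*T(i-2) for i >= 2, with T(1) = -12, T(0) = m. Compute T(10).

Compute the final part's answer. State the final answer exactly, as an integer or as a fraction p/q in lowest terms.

6588

Part I: total draws C(8,3) = 56; favorable C(4,3) = 4; P = 1/14; answer 1/14
Part II: B1 = 1/14; threaded value p + q = 15; r = 9715; 9715 = 5 * 29 * 67; sigma = (1 + 5) * (1 + 29) * (1 + 67) = 6 * 30 * 68 = 12240; answer 12240
Part III: B2 = 12240; m = 28; T(2) = -1*(-12) - 3*(28) = -72; iterating: T(2)=-72, T(3)=108, T(4)=108, T(5)=-432, T(6)=108, T(7)=1188, T(8)=-1512, T(9)=-2052, T(10)=6588; answer 6588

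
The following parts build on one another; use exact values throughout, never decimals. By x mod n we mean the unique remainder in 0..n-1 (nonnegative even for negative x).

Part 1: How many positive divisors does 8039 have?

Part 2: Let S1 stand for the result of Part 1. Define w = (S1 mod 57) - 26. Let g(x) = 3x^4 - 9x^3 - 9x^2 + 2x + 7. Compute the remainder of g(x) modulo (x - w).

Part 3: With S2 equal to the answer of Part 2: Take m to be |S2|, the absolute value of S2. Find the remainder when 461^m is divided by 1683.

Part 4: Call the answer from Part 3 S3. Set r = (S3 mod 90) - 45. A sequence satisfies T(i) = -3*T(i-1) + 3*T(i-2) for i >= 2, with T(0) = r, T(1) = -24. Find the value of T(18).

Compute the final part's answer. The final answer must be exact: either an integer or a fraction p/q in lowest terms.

Part 1: 8039 is prime, so its only divisors are 1 and 8039; count = 2; answer 2
Part 2: S1 = 2; w = -24; remainder = value at the root: 3*(-24)^4 - 9*(-24)^3 - 9*(-24)^2 + 2*(-24)^1 + 7 = (995328) + (124416) + (-5184) + (-48) + (7) = 1114519; answer 1114519
Part 3: S2 = 1114519; m = 1114519; squarings mod 1683: 461^1=461, 461^2=463, 461^4=628, 461^8=562, 461^16=1123, 461^32=562, 461^64=1123, 461^128=562, 461^256=1123, 461^512=562, 461^1024=1123, 461^2048=562, 461^4096=1123, 461^8192=562, 461^16384=1123, 461^32768=562, 461^65536=1123, 461^131072=562, 461^262144=1123, 461^524288=562, 461^1048576=1123; 461^1114519 = 461^1 * 461^2 * 461^4 * 461^16 * 461^128 * 461^256 * 461^65536 * 461^1048576 = 1352 (mod 1683); answer 1352
Part 4: S3 = 1352; r = -43; T(2) = -3*(-24) + 3*(-43) = -57; iterating: T(2)=-57, T(3)=99, T(4)=-468, T(5)=1701, T(6)=-6507, T(7)=24624, T(8)=-93393, T(9)=354051, T(10)=-1342332, T(11)=5089149, T(12)=-19294443, T(13)=73150776, T(14)=-277335657, T(15)=1051459299, T(16)=-3986384868, T(17)=15113532501, T(18)=-57299752107; answer -57299752107

-57299752107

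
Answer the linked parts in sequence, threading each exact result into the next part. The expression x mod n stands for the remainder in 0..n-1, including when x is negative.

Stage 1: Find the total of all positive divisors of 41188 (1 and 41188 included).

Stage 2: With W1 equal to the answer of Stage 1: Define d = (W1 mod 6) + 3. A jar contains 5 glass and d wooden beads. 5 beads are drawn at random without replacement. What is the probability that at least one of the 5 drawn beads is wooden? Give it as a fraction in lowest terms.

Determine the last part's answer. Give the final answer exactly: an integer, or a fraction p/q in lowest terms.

791/792

Stage 1: 41188 = 2^2 * 7 * 1471; sigma = (1 + 2 + 4) * (1 + 7) * (1 + 1471) = 7 * 8 * 1472 = 82432; answer 82432
Stage 2: W1 = 82432; d = 7; total draws C(12,5) = 792; complement C(5,5) = 1; favorable 792 - 1 = 791; P = 791/792; answer 791/792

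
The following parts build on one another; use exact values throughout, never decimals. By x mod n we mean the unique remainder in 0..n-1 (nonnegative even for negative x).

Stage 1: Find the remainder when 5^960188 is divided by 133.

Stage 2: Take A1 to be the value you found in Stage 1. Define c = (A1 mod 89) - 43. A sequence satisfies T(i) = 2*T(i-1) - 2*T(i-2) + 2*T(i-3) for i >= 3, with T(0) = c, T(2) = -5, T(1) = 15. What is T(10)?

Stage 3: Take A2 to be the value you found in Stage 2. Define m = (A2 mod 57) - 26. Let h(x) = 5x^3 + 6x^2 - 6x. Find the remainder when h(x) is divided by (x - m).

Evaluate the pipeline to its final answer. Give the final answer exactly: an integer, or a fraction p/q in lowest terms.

21920

Stage 1: squarings mod 133: 5^1=5, 5^2=25, 5^4=93, 5^8=4, 5^16=16, 5^32=123, 5^64=100, 5^128=25, 5^256=93, 5^512=4, 5^1024=16, 5^2048=123, 5^4096=100, 5^8192=25, 5^16384=93, 5^32768=4, 5^65536=16, 5^131072=123, 5^262144=100, 5^524288=25; 5^960188 = 5^4 * 5^8 * 5^16 * 5^32 * 5^128 * 5^512 * 5^1024 * 5^8192 * 5^32768 * 5^131072 * 5^262144 * 5^524288 = 123 (mod 133); answer 123
Stage 2: A1 = 123; c = -9; T(3) = 2*(-5) - 2*(15) + 2*(-9) = -58; iterating: T(3)=-58, T(4)=-76, T(5)=-46, T(6)=-56, T(7)=-172, T(8)=-324, T(9)=-416, T(10)=-528; answer -528
Stage 3: A2 = -528; m = 16; remainder = value at the root: 5*(16)^3 + 6*(16)^2 - 6*(16)^1 = (20480) + (1536) + (-96) = 21920; answer 21920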